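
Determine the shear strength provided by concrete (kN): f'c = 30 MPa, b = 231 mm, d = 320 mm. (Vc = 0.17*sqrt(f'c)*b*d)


Vc = 0.17 * sqrt(30) * 231 * 320 / 1000
= 68.83 kN

68.83


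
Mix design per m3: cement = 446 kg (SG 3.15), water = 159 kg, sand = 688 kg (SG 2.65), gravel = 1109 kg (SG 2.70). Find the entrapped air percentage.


Vol cement = 446 / (3.15 * 1000) = 0.141587 m3
Vol water = 159 / 1000 = 0.159 m3
Vol sand = 688 / (2.65 * 1000) = 0.259623 m3
Vol gravel = 1109 / (2.70 * 1000) = 0.410741 m3
Total solid + water volume = 0.970951 m3
Air = (1 - 0.970951) * 100 = 2.9%

2.9


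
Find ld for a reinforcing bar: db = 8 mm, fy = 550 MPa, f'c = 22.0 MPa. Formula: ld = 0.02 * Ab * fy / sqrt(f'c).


Ab = pi * 8^2 / 4 = 50.265 mm2
ld = 0.02 * 50.265 * 550 / sqrt(22.0)
= 117.9 mm

117.9


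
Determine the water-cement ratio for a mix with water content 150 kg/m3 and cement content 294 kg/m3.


w/c = water / cement
w/c = 150 / 294 = 0.51

0.51


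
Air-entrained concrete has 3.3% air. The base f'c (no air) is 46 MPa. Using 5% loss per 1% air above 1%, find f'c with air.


Strength loss = (3.3 - 1) * 5 = 11.5%
f'c = 46 * (1 - 11.5/100)
= 40.71 MPa

40.71


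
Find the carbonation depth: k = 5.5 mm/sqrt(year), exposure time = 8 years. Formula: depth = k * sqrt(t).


depth = k * sqrt(t)
= 5.5 * sqrt(8)
= 15.56 mm

15.56


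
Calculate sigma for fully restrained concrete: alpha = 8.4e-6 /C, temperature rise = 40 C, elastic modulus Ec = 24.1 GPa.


sigma = alpha * dT * Ec
= 8.4e-6 * 40 * 24.1 * 1000
= 8.098 MPa

8.098


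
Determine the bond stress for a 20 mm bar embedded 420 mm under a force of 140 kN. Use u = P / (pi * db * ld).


u = P / (pi * db * ld)
= 140 * 1000 / (pi * 20 * 420)
= 5.305 MPa

5.305


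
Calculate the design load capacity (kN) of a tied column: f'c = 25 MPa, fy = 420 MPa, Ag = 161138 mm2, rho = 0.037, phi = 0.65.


Ast = rho * Ag = 0.037 * 161138 = 5962.106 mm2
phi*Pn = 0.65 * 0.80 * (0.85 * 25 * (161138 - 5962.106) + 420 * 5962.106) / 1000
= 3016.82 kN

3016.82


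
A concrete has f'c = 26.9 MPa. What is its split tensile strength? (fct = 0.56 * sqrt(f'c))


fct = 0.56 * sqrt(26.9)
= 0.56 * 5.187
= 2.904 MPa

2.904


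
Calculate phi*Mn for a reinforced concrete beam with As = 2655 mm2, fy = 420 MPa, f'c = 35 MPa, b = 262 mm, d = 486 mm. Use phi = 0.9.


a = As * fy / (0.85 * f'c * b)
= 2655 * 420 / (0.85 * 35 * 262)
= 143.0624 mm
Mn = As * fy * (d - a/2) / 10^6
= 462.1742 kN-m
phi*Mn = 0.9 * 462.1742 = 415.96 kN-m

415.96


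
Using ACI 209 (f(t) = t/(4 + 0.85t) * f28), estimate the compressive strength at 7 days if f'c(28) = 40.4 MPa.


f(7) = 7 / (4 + 0.85 * 7) * 40.4
= 7 / 9.95 * 40.4
= 28.42 MPa

28.42


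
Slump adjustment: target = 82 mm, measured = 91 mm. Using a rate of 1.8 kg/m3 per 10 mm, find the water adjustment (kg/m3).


Difference = 82 - 91 = -9 mm
Water adjustment = -9 * 1.8 / 10 = -1.6 kg/m3

-1.6


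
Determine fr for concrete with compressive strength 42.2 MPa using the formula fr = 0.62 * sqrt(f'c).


fr = 0.62 * sqrt(42.2)
= 4.028 MPa

4.028


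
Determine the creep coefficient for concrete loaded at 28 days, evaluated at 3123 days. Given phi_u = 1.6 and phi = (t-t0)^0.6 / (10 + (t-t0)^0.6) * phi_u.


dt = 3123 - 28 = 3095
phi = 3095^0.6 / (10 + 3095^0.6) * 1.6
= 1.481

1.481


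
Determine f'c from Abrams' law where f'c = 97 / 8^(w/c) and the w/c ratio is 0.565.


f'c = 97 / 8^0.565
= 97 / 3.238
= 29.96 MPa

29.96


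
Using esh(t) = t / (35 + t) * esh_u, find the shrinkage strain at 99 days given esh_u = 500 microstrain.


esh(99) = 99 / (35 + 99) * 500
= 99 / 134 * 500
= 369.4 microstrain

369.4


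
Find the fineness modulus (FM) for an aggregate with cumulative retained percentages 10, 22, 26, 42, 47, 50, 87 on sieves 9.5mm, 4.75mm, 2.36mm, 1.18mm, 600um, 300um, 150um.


FM = sum(cumulative % retained) / 100
= 284 / 100
= 2.84

2.84


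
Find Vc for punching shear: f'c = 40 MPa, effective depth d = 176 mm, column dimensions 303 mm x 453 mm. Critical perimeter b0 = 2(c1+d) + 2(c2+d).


b0 = 2*(303 + 176) + 2*(453 + 176) = 2216 mm
Vc = 0.33 * sqrt(40) * 2216 * 176 / 1000
= 814.0 kN

814.0


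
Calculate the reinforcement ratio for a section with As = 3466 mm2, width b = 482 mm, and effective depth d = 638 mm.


rho = As / (b * d)
= 3466 / (482 * 638)
= 0.0113

0.0113


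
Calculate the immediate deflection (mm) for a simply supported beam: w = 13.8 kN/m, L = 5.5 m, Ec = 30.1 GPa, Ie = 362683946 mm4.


Convert: L = 5.5 m = 5500 mm, Ec = 30.1 GPa = 30100 MPa
delta = 5 * 13.8 * 5500^4 / (384 * 30100 * 362683946)
= 15.06 mm

15.06


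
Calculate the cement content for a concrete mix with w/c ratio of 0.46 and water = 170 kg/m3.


Cement = water / (w/c)
= 170 / 0.46
= 369.6 kg/m3

369.6


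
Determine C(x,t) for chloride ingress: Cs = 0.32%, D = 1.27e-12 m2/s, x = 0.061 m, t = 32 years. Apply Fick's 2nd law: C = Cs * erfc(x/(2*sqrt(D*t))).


t_seconds = 32 * 365.25 * 24 * 3600 = 1009843200.0 s
arg = 0.061 / (2 * sqrt(1.27e-12 * 1009843200.0))
= 0.8517
erfc(0.8517) = 0.2284
C = 0.32 * 0.2284 = 0.0731%

0.0731


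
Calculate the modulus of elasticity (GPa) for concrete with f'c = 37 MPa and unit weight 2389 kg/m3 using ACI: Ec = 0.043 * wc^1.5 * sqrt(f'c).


Ec = 0.043 * 2389^1.5 * sqrt(37) / 1000
= 30.54 GPa

30.54


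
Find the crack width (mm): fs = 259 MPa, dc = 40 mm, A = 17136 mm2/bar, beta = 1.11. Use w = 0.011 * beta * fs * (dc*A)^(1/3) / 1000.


w = 0.011 * beta * fs * (dc * A)^(1/3) / 1000
= 0.011 * 1.11 * 259 * (40 * 17136)^(1/3) / 1000
= 0.279 mm

0.279


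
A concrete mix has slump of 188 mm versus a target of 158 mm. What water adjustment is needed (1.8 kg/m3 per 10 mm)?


Difference = 158 - 188 = -30 mm
Water adjustment = -30 * 1.8 / 10 = -5.4 kg/m3

-5.4


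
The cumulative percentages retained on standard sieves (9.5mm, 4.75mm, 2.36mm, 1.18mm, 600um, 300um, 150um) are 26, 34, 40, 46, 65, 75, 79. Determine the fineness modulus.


FM = sum(cumulative % retained) / 100
= 365 / 100
= 3.65

3.65


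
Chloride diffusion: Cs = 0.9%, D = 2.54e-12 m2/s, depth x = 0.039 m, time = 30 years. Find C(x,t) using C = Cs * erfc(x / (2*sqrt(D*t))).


t_seconds = 30 * 365.25 * 24 * 3600 = 946728000.0 s
arg = 0.039 / (2 * sqrt(2.54e-12 * 946728000.0))
= 0.3977
erfc(0.3977) = 0.5739
C = 0.9 * 0.5739 = 0.5165%

0.5165


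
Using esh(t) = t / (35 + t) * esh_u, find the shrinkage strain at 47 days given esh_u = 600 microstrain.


esh(47) = 47 / (35 + 47) * 600
= 47 / 82 * 600
= 343.9 microstrain

343.9


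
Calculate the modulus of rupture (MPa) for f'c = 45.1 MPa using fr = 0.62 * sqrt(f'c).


fr = 0.62 * sqrt(45.1)
= 4.164 MPa

4.164


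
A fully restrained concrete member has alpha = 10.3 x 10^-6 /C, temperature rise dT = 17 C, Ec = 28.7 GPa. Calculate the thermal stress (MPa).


sigma = alpha * dT * Ec
= 10.3e-6 * 17 * 28.7 * 1000
= 5.025 MPa

5.025


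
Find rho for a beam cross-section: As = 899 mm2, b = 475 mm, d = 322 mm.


rho = As / (b * d)
= 899 / (475 * 322)
= 0.0059

0.0059


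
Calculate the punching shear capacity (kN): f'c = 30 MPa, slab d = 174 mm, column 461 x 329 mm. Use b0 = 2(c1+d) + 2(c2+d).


b0 = 2*(461 + 174) + 2*(329 + 174) = 2276 mm
Vc = 0.33 * sqrt(30) * 2276 * 174 / 1000
= 715.81 kN

715.81


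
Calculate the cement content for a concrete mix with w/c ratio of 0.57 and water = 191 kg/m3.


Cement = water / (w/c)
= 191 / 0.57
= 335.1 kg/m3

335.1


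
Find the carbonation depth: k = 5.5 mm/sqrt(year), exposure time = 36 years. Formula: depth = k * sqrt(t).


depth = k * sqrt(t)
= 5.5 * sqrt(36)
= 33.0 mm

33.0


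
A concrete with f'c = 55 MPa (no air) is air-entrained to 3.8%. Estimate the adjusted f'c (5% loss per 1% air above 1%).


Strength loss = (3.8 - 1) * 5 = 14.0%
f'c = 55 * (1 - 14.0/100)
= 47.3 MPa

47.3


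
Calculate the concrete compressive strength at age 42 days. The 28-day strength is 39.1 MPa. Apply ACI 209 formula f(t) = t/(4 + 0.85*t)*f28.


f(42) = 42 / (4 + 0.85 * 42) * 39.1
= 42 / 39.7 * 39.1
= 41.37 MPa

41.37


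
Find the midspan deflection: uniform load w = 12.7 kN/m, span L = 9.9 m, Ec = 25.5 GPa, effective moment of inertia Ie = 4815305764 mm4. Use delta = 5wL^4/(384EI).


Convert: L = 9.9 m = 9900 mm, Ec = 25.5 GPa = 25500 MPa
delta = 5 * 12.7 * 9900^4 / (384 * 25500 * 4815305764)
= 12.94 mm

12.94


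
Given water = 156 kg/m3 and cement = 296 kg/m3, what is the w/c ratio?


w/c = water / cement
w/c = 156 / 296 = 0.527

0.527


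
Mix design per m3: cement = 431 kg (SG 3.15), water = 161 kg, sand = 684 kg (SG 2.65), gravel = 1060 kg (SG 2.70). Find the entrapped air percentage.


Vol cement = 431 / (3.15 * 1000) = 0.136825 m3
Vol water = 161 / 1000 = 0.161 m3
Vol sand = 684 / (2.65 * 1000) = 0.258113 m3
Vol gravel = 1060 / (2.70 * 1000) = 0.392593 m3
Total solid + water volume = 0.948531 m3
Air = (1 - 0.948531) * 100 = 5.15%

5.15


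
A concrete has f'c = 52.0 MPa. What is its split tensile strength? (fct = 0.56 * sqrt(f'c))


fct = 0.56 * sqrt(52.0)
= 0.56 * 7.211
= 4.038 MPa

4.038


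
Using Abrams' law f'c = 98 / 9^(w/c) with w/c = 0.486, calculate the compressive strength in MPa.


f'c = 98 / 9^0.486
= 98 / 2.909
= 33.69 MPa

33.69


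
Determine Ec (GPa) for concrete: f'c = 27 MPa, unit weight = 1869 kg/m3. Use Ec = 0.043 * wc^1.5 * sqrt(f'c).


Ec = 0.043 * 1869^1.5 * sqrt(27) / 1000
= 18.05 GPa

18.05


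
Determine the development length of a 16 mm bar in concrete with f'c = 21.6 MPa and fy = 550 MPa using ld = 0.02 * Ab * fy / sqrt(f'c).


Ab = pi * 16^2 / 4 = 201.062 mm2
ld = 0.02 * 201.062 * 550 / sqrt(21.6)
= 475.9 mm

475.9


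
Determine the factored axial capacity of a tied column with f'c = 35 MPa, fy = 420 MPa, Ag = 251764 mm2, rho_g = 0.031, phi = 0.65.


Ast = rho * Ag = 0.031 * 251764 = 7804.684 mm2
phi*Pn = 0.65 * 0.80 * (0.85 * 35 * (251764 - 7804.684) + 420 * 7804.684) / 1000
= 5478.59 kN

5478.59


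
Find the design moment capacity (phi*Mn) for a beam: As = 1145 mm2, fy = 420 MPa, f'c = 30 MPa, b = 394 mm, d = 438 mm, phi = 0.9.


a = As * fy / (0.85 * f'c * b)
= 1145 * 420 / (0.85 * 30 * 394)
= 47.865 mm
Mn = As * fy * (d - a/2) / 10^6
= 199.1251 kN-m
phi*Mn = 0.9 * 199.1251 = 179.21 kN-m

179.21


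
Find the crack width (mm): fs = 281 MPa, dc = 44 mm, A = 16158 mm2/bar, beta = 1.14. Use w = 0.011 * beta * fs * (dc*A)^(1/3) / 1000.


w = 0.011 * beta * fs * (dc * A)^(1/3) / 1000
= 0.011 * 1.14 * 281 * (44 * 16158)^(1/3) / 1000
= 0.314 mm

0.314


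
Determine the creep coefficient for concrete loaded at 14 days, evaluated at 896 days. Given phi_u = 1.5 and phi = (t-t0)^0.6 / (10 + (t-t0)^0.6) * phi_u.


dt = 896 - 14 = 882
phi = 882^0.6 / (10 + 882^0.6) * 1.5
= 1.281

1.281


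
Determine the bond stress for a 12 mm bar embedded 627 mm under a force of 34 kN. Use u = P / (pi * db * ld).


u = P / (pi * db * ld)
= 34 * 1000 / (pi * 12 * 627)
= 1.438 MPa

1.438


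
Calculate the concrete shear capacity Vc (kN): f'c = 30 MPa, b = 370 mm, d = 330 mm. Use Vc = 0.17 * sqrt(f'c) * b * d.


Vc = 0.17 * sqrt(30) * 370 * 330 / 1000
= 113.69 kN

113.69


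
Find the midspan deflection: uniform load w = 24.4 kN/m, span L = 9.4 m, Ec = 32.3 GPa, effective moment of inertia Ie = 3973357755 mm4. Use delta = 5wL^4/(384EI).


Convert: L = 9.4 m = 9400 mm, Ec = 32.3 GPa = 32300 MPa
delta = 5 * 24.4 * 9400^4 / (384 * 32300 * 3973357755)
= 19.33 mm

19.33


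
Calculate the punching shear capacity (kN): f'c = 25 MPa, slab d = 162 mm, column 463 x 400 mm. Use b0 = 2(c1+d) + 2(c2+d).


b0 = 2*(463 + 162) + 2*(400 + 162) = 2374 mm
Vc = 0.33 * sqrt(25) * 2374 * 162 / 1000
= 634.57 kN

634.57


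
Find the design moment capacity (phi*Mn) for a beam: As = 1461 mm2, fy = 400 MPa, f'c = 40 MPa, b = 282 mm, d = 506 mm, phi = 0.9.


a = As * fy / (0.85 * f'c * b)
= 1461 * 400 / (0.85 * 40 * 282)
= 60.9512 mm
Mn = As * fy * (d - a/2) / 10^6
= 277.8965 kN-m
phi*Mn = 0.9 * 277.8965 = 250.11 kN-m

250.11


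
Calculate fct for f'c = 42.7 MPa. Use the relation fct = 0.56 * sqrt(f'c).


fct = 0.56 * sqrt(42.7)
= 0.56 * 6.535
= 3.659 MPa

3.659


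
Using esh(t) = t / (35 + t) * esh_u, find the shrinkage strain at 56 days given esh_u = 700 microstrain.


esh(56) = 56 / (35 + 56) * 700
= 56 / 91 * 700
= 430.8 microstrain

430.8


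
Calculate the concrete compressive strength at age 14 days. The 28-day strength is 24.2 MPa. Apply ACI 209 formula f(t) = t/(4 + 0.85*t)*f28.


f(14) = 14 / (4 + 0.85 * 14) * 24.2
= 14 / 15.9 * 24.2
= 21.31 MPa

21.31


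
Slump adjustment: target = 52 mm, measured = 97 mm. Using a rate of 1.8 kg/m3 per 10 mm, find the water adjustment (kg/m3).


Difference = 52 - 97 = -45 mm
Water adjustment = -45 * 1.8 / 10 = -8.1 kg/m3

-8.1


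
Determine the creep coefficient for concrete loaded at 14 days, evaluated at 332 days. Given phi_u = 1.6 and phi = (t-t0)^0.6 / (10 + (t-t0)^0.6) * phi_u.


dt = 332 - 14 = 318
phi = 318^0.6 / (10 + 318^0.6) * 1.6
= 1.217

1.217


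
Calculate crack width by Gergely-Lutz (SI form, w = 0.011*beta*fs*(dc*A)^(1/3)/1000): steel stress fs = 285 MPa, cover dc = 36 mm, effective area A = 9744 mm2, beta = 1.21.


w = 0.011 * beta * fs * (dc * A)^(1/3) / 1000
= 0.011 * 1.21 * 285 * (36 * 9744)^(1/3) / 1000
= 0.268 mm

0.268


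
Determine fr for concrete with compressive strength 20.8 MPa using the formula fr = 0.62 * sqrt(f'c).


fr = 0.62 * sqrt(20.8)
= 2.828 MPa

2.828


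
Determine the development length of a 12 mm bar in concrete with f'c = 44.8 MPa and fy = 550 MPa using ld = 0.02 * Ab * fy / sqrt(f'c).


Ab = pi * 12^2 / 4 = 113.097 mm2
ld = 0.02 * 113.097 * 550 / sqrt(44.8)
= 185.9 mm

185.9


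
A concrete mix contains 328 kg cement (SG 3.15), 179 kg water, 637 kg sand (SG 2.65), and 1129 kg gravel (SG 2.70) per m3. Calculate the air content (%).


Vol cement = 328 / (3.15 * 1000) = 0.104127 m3
Vol water = 179 / 1000 = 0.179 m3
Vol sand = 637 / (2.65 * 1000) = 0.240377 m3
Vol gravel = 1129 / (2.70 * 1000) = 0.418148 m3
Total solid + water volume = 0.941652 m3
Air = (1 - 0.941652) * 100 = 5.83%

5.83


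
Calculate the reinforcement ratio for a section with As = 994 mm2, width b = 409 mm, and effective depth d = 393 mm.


rho = As / (b * d)
= 994 / (409 * 393)
= 0.0062

0.0062


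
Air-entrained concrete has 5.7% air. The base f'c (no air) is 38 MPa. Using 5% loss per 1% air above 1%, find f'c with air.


Strength loss = (5.7 - 1) * 5 = 23.5%
f'c = 38 * (1 - 23.5/100)
= 29.07 MPa

29.07


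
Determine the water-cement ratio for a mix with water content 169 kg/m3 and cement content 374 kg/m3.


w/c = water / cement
w/c = 169 / 374 = 0.452

0.452


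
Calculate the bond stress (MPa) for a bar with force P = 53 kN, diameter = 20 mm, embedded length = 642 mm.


u = P / (pi * db * ld)
= 53 * 1000 / (pi * 20 * 642)
= 1.314 MPa

1.314


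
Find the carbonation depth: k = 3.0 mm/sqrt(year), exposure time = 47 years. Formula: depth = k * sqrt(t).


depth = k * sqrt(t)
= 3.0 * sqrt(47)
= 20.57 mm

20.57


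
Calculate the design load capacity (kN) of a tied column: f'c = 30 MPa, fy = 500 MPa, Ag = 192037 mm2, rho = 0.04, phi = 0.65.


Ast = rho * Ag = 0.04 * 192037 = 7681.48 mm2
phi*Pn = 0.65 * 0.80 * (0.85 * 30 * (192037 - 7681.48) + 500 * 7681.48) / 1000
= 4441.74 kN

4441.74


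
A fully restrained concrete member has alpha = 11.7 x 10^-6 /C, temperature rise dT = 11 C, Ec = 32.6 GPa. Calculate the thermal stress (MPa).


sigma = alpha * dT * Ec
= 11.7e-6 * 11 * 32.6 * 1000
= 4.196 MPa

4.196


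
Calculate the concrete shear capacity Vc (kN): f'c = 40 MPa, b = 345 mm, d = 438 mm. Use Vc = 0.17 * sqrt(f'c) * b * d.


Vc = 0.17 * sqrt(40) * 345 * 438 / 1000
= 162.47 kN

162.47


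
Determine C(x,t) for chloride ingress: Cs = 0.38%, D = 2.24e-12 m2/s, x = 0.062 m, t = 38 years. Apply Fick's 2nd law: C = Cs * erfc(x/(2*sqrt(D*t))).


t_seconds = 38 * 365.25 * 24 * 3600 = 1199188800.0 s
arg = 0.062 / (2 * sqrt(2.24e-12 * 1199188800.0))
= 0.5981
erfc(0.5981) = 0.3976
C = 0.38 * 0.3976 = 0.1511%

0.1511


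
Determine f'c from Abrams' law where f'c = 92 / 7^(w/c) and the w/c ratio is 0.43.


f'c = 92 / 7^0.43
= 92 / 2.309
= 39.85 MPa

39.85


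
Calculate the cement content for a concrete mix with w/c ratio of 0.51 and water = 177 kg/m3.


Cement = water / (w/c)
= 177 / 0.51
= 347.1 kg/m3

347.1


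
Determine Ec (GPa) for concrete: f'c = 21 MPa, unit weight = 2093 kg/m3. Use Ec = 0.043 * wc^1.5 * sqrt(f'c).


Ec = 0.043 * 2093^1.5 * sqrt(21) / 1000
= 18.87 GPa

18.87


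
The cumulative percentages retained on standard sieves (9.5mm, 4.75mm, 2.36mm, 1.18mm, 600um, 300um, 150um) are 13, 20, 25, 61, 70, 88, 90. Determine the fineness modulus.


FM = sum(cumulative % retained) / 100
= 367 / 100
= 3.67

3.67


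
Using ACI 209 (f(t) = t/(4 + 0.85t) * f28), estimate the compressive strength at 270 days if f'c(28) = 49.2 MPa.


f(270) = 270 / (4 + 0.85 * 270) * 49.2
= 270 / 233.5 * 49.2
= 56.89 MPa

56.89


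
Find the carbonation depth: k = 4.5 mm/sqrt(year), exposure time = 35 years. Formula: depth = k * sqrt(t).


depth = k * sqrt(t)
= 4.5 * sqrt(35)
= 26.62 mm

26.62


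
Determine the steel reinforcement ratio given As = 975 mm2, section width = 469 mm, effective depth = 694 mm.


rho = As / (b * d)
= 975 / (469 * 694)
= 0.003

0.003


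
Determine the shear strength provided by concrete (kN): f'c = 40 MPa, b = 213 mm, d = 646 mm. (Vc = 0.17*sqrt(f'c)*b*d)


Vc = 0.17 * sqrt(40) * 213 * 646 / 1000
= 147.94 kN

147.94


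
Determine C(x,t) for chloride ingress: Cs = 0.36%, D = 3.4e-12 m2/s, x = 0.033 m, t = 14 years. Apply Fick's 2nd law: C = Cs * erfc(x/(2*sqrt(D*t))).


t_seconds = 14 * 365.25 * 24 * 3600 = 441806400.0 s
arg = 0.033 / (2 * sqrt(3.4e-12 * 441806400.0))
= 0.4257
erfc(0.4257) = 0.5471
C = 0.36 * 0.5471 = 0.197%

0.197


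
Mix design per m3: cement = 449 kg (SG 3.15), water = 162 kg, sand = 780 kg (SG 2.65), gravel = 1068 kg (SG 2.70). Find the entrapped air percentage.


Vol cement = 449 / (3.15 * 1000) = 0.14254 m3
Vol water = 162 / 1000 = 0.162 m3
Vol sand = 780 / (2.65 * 1000) = 0.29434 m3
Vol gravel = 1068 / (2.70 * 1000) = 0.395556 m3
Total solid + water volume = 0.994435 m3
Air = (1 - 0.994435) * 100 = 0.56%

0.56


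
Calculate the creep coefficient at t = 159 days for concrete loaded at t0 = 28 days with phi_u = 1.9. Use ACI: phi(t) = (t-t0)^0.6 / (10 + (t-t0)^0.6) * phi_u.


dt = 159 - 28 = 131
phi = 131^0.6 / (10 + 131^0.6) * 1.9
= 1.237

1.237


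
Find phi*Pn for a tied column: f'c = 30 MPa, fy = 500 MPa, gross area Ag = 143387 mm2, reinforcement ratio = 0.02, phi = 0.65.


Ast = rho * Ag = 0.02 * 143387 = 2867.74 mm2
phi*Pn = 0.65 * 0.80 * (0.85 * 30 * (143387 - 2867.74) + 500 * 2867.74) / 1000
= 2608.9 kN

2608.9


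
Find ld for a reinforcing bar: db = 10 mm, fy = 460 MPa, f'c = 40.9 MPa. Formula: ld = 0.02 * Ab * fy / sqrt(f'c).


Ab = pi * 10^2 / 4 = 78.54 mm2
ld = 0.02 * 78.54 * 460 / sqrt(40.9)
= 113.0 mm

113.0


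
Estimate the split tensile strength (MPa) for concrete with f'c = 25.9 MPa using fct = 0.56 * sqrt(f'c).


fct = 0.56 * sqrt(25.9)
= 0.56 * 5.089
= 2.85 MPa

2.85


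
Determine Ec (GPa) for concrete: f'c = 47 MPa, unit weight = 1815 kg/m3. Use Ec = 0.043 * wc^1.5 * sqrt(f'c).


Ec = 0.043 * 1815^1.5 * sqrt(47) / 1000
= 22.79 GPa

22.79


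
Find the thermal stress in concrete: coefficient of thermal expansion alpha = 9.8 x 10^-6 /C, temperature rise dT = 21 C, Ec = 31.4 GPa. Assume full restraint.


sigma = alpha * dT * Ec
= 9.8e-6 * 21 * 31.4 * 1000
= 6.462 MPa

6.462


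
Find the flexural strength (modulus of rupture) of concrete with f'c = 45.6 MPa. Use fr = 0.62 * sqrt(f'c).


fr = 0.62 * sqrt(45.6)
= 4.187 MPa

4.187


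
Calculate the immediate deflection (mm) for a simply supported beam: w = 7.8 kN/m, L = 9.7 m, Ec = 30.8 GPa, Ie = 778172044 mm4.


Convert: L = 9.7 m = 9700 mm, Ec = 30.8 GPa = 30800 MPa
delta = 5 * 7.8 * 9700^4 / (384 * 30800 * 778172044)
= 37.51 mm

37.51


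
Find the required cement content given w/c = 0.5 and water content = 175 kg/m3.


Cement = water / (w/c)
= 175 / 0.5
= 350.0 kg/m3

350.0


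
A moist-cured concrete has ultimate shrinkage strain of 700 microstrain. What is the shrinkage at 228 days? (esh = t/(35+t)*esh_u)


esh(228) = 228 / (35 + 228) * 700
= 228 / 263 * 700
= 606.8 microstrain

606.8


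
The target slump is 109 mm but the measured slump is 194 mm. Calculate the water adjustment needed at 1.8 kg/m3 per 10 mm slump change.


Difference = 109 - 194 = -85 mm
Water adjustment = -85 * 1.8 / 10 = -15.3 kg/m3

-15.3


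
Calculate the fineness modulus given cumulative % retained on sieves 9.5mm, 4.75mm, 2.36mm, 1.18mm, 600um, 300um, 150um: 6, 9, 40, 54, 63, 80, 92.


FM = sum(cumulative % retained) / 100
= 344 / 100
= 3.44

3.44


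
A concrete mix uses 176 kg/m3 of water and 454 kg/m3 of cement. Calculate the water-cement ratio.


w/c = water / cement
w/c = 176 / 454 = 0.388

0.388


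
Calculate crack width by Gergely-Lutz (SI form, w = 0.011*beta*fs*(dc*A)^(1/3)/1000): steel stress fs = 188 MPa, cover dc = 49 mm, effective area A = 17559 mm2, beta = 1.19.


w = 0.011 * beta * fs * (dc * A)^(1/3) / 1000
= 0.011 * 1.19 * 188 * (49 * 17559)^(1/3) / 1000
= 0.234 mm

0.234


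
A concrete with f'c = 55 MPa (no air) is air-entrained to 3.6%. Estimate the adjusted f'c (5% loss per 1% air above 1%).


Strength loss = (3.6 - 1) * 5 = 13.0%
f'c = 55 * (1 - 13.0/100)
= 47.85 MPa

47.85


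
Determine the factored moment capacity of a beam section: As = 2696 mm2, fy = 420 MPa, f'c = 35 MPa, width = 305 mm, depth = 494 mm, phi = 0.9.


a = As * fy / (0.85 * f'c * b)
= 2696 * 420 / (0.85 * 35 * 305)
= 124.7907 mm
Mn = As * fy * (d - a/2) / 10^6
= 488.7146 kN-m
phi*Mn = 0.9 * 488.7146 = 439.84 kN-m

439.84


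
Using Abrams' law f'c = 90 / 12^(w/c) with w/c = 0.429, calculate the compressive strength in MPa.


f'c = 90 / 12^0.429
= 90 / 2.904
= 30.99 MPa

30.99


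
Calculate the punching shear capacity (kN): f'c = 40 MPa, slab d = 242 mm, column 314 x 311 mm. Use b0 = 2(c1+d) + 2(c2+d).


b0 = 2*(314 + 242) + 2*(311 + 242) = 2218 mm
Vc = 0.33 * sqrt(40) * 2218 * 242 / 1000
= 1120.27 kN

1120.27


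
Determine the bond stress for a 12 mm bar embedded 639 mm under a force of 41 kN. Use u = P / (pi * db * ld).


u = P / (pi * db * ld)
= 41 * 1000 / (pi * 12 * 639)
= 1.702 MPa

1.702


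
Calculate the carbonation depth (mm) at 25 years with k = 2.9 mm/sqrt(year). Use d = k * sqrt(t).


depth = k * sqrt(t)
= 2.9 * sqrt(25)
= 14.5 mm

14.5


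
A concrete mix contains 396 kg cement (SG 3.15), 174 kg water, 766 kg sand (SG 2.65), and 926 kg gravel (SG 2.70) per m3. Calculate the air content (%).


Vol cement = 396 / (3.15 * 1000) = 0.125714 m3
Vol water = 174 / 1000 = 0.174 m3
Vol sand = 766 / (2.65 * 1000) = 0.289057 m3
Vol gravel = 926 / (2.70 * 1000) = 0.342963 m3
Total solid + water volume = 0.931734 m3
Air = (1 - 0.931734) * 100 = 6.83%

6.83


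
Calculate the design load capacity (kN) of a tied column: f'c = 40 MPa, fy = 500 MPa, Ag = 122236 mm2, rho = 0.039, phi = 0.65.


Ast = rho * Ag = 0.039 * 122236 = 4767.204 mm2
phi*Pn = 0.65 * 0.80 * (0.85 * 40 * (122236 - 4767.204) + 500 * 4767.204) / 1000
= 3316.32 kN

3316.32


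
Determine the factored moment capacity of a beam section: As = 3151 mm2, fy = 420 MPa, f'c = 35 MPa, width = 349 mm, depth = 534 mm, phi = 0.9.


a = As * fy / (0.85 * f'c * b)
= 3151 * 420 / (0.85 * 35 * 349)
= 127.4633 mm
Mn = As * fy * (d - a/2) / 10^6
= 622.3625 kN-m
phi*Mn = 0.9 * 622.3625 = 560.13 kN-m

560.13


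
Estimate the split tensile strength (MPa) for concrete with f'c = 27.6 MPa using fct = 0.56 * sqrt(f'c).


fct = 0.56 * sqrt(27.6)
= 0.56 * 5.254
= 2.942 MPa

2.942


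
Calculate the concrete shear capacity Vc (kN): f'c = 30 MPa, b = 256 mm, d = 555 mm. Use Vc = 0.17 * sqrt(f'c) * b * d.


Vc = 0.17 * sqrt(30) * 256 * 555 / 1000
= 132.29 kN

132.29


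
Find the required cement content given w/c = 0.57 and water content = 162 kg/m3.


Cement = water / (w/c)
= 162 / 0.57
= 284.2 kg/m3

284.2


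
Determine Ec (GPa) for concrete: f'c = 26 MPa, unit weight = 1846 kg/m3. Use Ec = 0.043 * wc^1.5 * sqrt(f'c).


Ec = 0.043 * 1846^1.5 * sqrt(26) / 1000
= 17.39 GPa

17.39


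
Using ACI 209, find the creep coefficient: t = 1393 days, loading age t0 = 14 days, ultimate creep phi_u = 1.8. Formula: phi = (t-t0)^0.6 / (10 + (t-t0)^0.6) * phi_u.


dt = 1393 - 14 = 1379
phi = 1379^0.6 / (10 + 1379^0.6) * 1.8
= 1.592

1.592


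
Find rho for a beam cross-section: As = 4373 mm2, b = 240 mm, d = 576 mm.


rho = As / (b * d)
= 4373 / (240 * 576)
= 0.0316

0.0316


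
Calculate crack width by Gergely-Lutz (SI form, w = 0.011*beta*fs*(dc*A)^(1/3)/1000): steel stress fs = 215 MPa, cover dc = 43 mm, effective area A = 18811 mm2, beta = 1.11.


w = 0.011 * beta * fs * (dc * A)^(1/3) / 1000
= 0.011 * 1.11 * 215 * (43 * 18811)^(1/3) / 1000
= 0.245 mm

0.245


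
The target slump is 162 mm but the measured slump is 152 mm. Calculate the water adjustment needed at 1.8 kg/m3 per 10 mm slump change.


Difference = 162 - 152 = 10 mm
Water adjustment = 10 * 1.8 / 10 = 1.8 kg/m3

1.8


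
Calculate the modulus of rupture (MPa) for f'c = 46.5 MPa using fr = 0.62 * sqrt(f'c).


fr = 0.62 * sqrt(46.5)
= 4.228 MPa

4.228


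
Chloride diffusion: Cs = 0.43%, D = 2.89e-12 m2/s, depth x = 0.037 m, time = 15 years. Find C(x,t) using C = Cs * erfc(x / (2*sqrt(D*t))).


t_seconds = 15 * 365.25 * 24 * 3600 = 473364000.0 s
arg = 0.037 / (2 * sqrt(2.89e-12 * 473364000.0))
= 0.5002
erfc(0.5002) = 0.4793
C = 0.43 * 0.4793 = 0.2061%

0.2061


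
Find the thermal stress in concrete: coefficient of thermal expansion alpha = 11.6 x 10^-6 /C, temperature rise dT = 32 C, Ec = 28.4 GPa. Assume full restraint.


sigma = alpha * dT * Ec
= 11.6e-6 * 32 * 28.4 * 1000
= 10.542 MPa

10.542


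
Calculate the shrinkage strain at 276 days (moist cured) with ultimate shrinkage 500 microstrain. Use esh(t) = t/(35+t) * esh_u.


esh(276) = 276 / (35 + 276) * 500
= 276 / 311 * 500
= 443.7 microstrain

443.7


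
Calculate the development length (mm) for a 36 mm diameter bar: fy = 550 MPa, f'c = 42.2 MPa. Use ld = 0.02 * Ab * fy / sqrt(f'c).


Ab = pi * 36^2 / 4 = 1017.876 mm2
ld = 0.02 * 1017.876 * 550 / sqrt(42.2)
= 1723.6 mm

1723.6


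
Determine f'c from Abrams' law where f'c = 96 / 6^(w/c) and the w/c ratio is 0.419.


f'c = 96 / 6^0.419
= 96 / 2.119
= 45.31 MPa

45.31


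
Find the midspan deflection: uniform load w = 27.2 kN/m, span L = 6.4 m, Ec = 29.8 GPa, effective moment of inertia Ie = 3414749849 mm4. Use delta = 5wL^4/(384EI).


Convert: L = 6.4 m = 6400 mm, Ec = 29.8 GPa = 29800 MPa
delta = 5 * 27.2 * 6400^4 / (384 * 29800 * 3414749849)
= 5.84 mm

5.84


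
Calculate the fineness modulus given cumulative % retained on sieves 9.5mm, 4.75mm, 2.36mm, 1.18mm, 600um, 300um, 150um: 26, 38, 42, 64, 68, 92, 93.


FM = sum(cumulative % retained) / 100
= 423 / 100
= 4.23

4.23


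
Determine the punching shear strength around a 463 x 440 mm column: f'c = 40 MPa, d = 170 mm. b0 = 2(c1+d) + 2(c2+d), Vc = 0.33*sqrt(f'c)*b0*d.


b0 = 2*(463 + 170) + 2*(440 + 170) = 2486 mm
Vc = 0.33 * sqrt(40) * 2486 * 170 / 1000
= 882.05 kN

882.05


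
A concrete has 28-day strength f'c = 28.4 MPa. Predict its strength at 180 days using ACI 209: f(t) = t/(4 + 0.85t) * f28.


f(180) = 180 / (4 + 0.85 * 180) * 28.4
= 180 / 157.0 * 28.4
= 32.56 MPa

32.56


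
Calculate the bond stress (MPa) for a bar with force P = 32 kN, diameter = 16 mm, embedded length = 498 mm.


u = P / (pi * db * ld)
= 32 * 1000 / (pi * 16 * 498)
= 1.278 MPa

1.278


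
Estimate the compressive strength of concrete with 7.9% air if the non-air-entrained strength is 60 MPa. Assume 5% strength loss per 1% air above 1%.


Strength loss = (7.9 - 1) * 5 = 34.5%
f'c = 60 * (1 - 34.5/100)
= 39.3 MPa

39.3


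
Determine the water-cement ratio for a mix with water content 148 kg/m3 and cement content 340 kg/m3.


w/c = water / cement
w/c = 148 / 340 = 0.435

0.435


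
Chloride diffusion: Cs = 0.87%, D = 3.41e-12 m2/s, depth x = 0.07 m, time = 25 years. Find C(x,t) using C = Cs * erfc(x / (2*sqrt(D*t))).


t_seconds = 25 * 365.25 * 24 * 3600 = 788940000.0 s
arg = 0.07 / (2 * sqrt(3.41e-12 * 788940000.0))
= 0.6748
erfc(0.6748) = 0.3399
C = 0.87 * 0.3399 = 0.2957%

0.2957


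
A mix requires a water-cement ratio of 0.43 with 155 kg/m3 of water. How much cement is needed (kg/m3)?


Cement = water / (w/c)
= 155 / 0.43
= 360.5 kg/m3

360.5


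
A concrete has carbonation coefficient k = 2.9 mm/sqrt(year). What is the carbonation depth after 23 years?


depth = k * sqrt(t)
= 2.9 * sqrt(23)
= 13.91 mm

13.91


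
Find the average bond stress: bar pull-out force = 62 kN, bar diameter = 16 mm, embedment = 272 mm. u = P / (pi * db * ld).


u = P / (pi * db * ld)
= 62 * 1000 / (pi * 16 * 272)
= 4.535 MPa

4.535


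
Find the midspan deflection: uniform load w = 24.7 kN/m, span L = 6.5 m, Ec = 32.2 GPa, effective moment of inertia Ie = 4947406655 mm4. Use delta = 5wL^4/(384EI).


Convert: L = 6.5 m = 6500 mm, Ec = 32.2 GPa = 32200 MPa
delta = 5 * 24.7 * 6500^4 / (384 * 32200 * 4947406655)
= 3.6 mm

3.6


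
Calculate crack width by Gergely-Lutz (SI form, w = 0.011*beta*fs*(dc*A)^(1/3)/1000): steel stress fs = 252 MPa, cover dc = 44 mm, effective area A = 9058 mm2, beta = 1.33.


w = 0.011 * beta * fs * (dc * A)^(1/3) / 1000
= 0.011 * 1.33 * 252 * (44 * 9058)^(1/3) / 1000
= 0.271 mm

0.271


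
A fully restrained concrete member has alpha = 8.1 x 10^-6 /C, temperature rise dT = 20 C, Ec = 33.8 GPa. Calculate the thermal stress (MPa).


sigma = alpha * dT * Ec
= 8.1e-6 * 20 * 33.8 * 1000
= 5.476 MPa

5.476


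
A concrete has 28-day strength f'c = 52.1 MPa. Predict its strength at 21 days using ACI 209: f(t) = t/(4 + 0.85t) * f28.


f(21) = 21 / (4 + 0.85 * 21) * 52.1
= 21 / 21.85 * 52.1
= 50.07 MPa

50.07


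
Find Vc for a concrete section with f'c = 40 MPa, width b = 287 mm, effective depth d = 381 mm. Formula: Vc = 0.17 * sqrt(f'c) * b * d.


Vc = 0.17 * sqrt(40) * 287 * 381 / 1000
= 117.57 kN

117.57


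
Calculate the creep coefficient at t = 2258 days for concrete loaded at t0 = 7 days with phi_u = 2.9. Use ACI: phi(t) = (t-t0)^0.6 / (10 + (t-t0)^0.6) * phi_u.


dt = 2258 - 7 = 2251
phi = 2251^0.6 / (10 + 2251^0.6) * 2.9
= 2.643

2.643


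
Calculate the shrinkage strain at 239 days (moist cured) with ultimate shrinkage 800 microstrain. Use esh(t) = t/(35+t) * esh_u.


esh(239) = 239 / (35 + 239) * 800
= 239 / 274 * 800
= 697.8 microstrain

697.8


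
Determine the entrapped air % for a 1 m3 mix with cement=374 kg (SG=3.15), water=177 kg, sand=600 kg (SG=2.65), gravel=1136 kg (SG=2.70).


Vol cement = 374 / (3.15 * 1000) = 0.11873 m3
Vol water = 177 / 1000 = 0.177 m3
Vol sand = 600 / (2.65 * 1000) = 0.226415 m3
Vol gravel = 1136 / (2.70 * 1000) = 0.420741 m3
Total solid + water volume = 0.942886 m3
Air = (1 - 0.942886) * 100 = 5.71%

5.71


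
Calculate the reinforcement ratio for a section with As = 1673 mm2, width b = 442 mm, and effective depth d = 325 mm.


rho = As / (b * d)
= 1673 / (442 * 325)
= 0.0116

0.0116


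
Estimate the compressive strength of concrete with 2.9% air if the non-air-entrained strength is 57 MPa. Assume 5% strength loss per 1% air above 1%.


Strength loss = (2.9 - 1) * 5 = 9.5%
f'c = 57 * (1 - 9.5/100)
= 51.59 MPa

51.59


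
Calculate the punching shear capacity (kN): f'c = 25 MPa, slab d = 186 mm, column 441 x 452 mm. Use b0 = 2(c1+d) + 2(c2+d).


b0 = 2*(441 + 186) + 2*(452 + 186) = 2530 mm
Vc = 0.33 * sqrt(25) * 2530 * 186 / 1000
= 776.46 kN

776.46


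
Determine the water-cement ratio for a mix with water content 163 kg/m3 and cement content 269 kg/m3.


w/c = water / cement
w/c = 163 / 269 = 0.606

0.606


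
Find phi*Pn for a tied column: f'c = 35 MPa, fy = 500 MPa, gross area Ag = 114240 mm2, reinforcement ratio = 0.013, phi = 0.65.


Ast = rho * Ag = 0.013 * 114240 = 1485.12 mm2
phi*Pn = 0.65 * 0.80 * (0.85 * 35 * (114240 - 1485.12) + 500 * 1485.12) / 1000
= 2130.45 kN

2130.45


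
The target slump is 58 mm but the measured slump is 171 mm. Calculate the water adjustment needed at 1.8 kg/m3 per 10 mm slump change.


Difference = 58 - 171 = -113 mm
Water adjustment = -113 * 1.8 / 10 = -20.3 kg/m3

-20.3


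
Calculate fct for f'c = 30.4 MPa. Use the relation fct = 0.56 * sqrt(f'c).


fct = 0.56 * sqrt(30.4)
= 0.56 * 5.514
= 3.088 MPa

3.088


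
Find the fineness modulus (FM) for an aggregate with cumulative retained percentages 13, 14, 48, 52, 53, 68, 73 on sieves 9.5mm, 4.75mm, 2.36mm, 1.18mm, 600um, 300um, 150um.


FM = sum(cumulative % retained) / 100
= 321 / 100
= 3.21

3.21


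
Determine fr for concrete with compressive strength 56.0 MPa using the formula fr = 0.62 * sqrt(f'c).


fr = 0.62 * sqrt(56.0)
= 4.64 MPa

4.64


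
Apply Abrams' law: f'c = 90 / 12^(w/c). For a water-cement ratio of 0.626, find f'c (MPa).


f'c = 90 / 12^0.626
= 90 / 4.738
= 19.0 MPa

19.0


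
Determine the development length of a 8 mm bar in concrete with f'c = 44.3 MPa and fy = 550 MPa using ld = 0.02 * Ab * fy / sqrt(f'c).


Ab = pi * 8^2 / 4 = 50.265 mm2
ld = 0.02 * 50.265 * 550 / sqrt(44.3)
= 83.1 mm

83.1


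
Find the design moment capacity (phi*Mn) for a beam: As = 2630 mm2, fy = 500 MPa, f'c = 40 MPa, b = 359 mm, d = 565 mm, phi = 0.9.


a = As * fy / (0.85 * f'c * b)
= 2630 * 500 / (0.85 * 40 * 359)
= 107.7339 mm
Mn = As * fy * (d - a/2) / 10^6
= 672.14 kN-m
phi*Mn = 0.9 * 672.14 = 604.93 kN-m

604.93


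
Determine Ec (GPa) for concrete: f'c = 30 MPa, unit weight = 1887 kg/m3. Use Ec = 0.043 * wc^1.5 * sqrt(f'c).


Ec = 0.043 * 1887^1.5 * sqrt(30) / 1000
= 19.31 GPa

19.31


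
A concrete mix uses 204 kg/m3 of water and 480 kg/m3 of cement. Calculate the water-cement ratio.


w/c = water / cement
w/c = 204 / 480 = 0.425

0.425


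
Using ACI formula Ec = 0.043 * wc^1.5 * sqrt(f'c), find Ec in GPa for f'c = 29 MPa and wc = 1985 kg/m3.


Ec = 0.043 * 1985^1.5 * sqrt(29) / 1000
= 20.48 GPa

20.48


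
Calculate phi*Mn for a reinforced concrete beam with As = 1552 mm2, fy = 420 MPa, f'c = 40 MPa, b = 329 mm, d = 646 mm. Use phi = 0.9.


a = As * fy / (0.85 * f'c * b)
= 1552 * 420 / (0.85 * 40 * 329)
= 58.2728 mm
Mn = As * fy * (d - a/2) / 10^6
= 402.0964 kN-m
phi*Mn = 0.9 * 402.0964 = 361.89 kN-m

361.89


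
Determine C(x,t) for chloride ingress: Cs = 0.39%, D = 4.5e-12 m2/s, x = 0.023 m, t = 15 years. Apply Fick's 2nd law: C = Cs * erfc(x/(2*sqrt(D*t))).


t_seconds = 15 * 365.25 * 24 * 3600 = 473364000.0 s
arg = 0.023 / (2 * sqrt(4.5e-12 * 473364000.0))
= 0.2492
erfc(0.2492) = 0.7246
C = 0.39 * 0.7246 = 0.2826%

0.2826


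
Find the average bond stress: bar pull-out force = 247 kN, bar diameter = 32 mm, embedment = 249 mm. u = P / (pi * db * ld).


u = P / (pi * db * ld)
= 247 * 1000 / (pi * 32 * 249)
= 9.867 MPa

9.867


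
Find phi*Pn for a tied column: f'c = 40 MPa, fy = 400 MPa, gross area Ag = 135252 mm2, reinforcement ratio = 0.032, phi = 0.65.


Ast = rho * Ag = 0.032 * 135252 = 4328.064 mm2
phi*Pn = 0.65 * 0.80 * (0.85 * 40 * (135252 - 4328.064) + 400 * 4328.064) / 1000
= 3214.97 kN

3214.97


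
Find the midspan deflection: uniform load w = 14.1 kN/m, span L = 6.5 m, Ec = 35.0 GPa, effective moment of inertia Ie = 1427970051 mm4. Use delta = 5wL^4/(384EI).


Convert: L = 6.5 m = 6500 mm, Ec = 35.0 GPa = 35000 MPa
delta = 5 * 14.1 * 6500^4 / (384 * 35000 * 1427970051)
= 6.56 mm

6.56


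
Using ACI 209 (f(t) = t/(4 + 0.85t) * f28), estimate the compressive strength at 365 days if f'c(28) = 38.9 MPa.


f(365) = 365 / (4 + 0.85 * 365) * 38.9
= 365 / 314.25 * 38.9
= 45.18 MPa

45.18


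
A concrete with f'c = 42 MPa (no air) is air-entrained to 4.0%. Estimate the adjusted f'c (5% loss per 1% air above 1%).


Strength loss = (4.0 - 1) * 5 = 15.0%
f'c = 42 * (1 - 15.0/100)
= 35.7 MPa

35.7


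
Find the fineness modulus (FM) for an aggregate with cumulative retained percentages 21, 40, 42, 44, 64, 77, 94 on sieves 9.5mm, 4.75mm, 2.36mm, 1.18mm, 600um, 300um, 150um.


FM = sum(cumulative % retained) / 100
= 382 / 100
= 3.82

3.82


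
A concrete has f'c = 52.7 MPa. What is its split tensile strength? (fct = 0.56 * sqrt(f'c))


fct = 0.56 * sqrt(52.7)
= 0.56 * 7.259
= 4.065 MPa

4.065


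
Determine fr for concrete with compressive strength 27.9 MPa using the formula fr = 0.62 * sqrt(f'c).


fr = 0.62 * sqrt(27.9)
= 3.275 MPa

3.275


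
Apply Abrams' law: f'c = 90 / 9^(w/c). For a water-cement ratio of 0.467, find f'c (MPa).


f'c = 90 / 9^0.467
= 90 / 2.79
= 32.26 MPa

32.26


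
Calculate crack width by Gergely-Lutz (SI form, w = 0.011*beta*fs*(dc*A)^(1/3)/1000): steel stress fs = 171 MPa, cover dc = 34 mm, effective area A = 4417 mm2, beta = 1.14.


w = 0.011 * beta * fs * (dc * A)^(1/3) / 1000
= 0.011 * 1.14 * 171 * (34 * 4417)^(1/3) / 1000
= 0.114 mm

0.114


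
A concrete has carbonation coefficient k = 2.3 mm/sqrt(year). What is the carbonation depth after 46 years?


depth = k * sqrt(t)
= 2.3 * sqrt(46)
= 15.6 mm

15.6


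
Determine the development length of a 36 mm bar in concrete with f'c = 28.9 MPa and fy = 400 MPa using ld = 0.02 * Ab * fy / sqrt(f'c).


Ab = pi * 36^2 / 4 = 1017.876 mm2
ld = 0.02 * 1017.876 * 400 / sqrt(28.9)
= 1514.7 mm

1514.7


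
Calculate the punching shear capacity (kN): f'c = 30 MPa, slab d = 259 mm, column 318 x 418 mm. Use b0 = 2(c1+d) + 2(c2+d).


b0 = 2*(318 + 259) + 2*(418 + 259) = 2508 mm
Vc = 0.33 * sqrt(30) * 2508 * 259 / 1000
= 1174.09 kN

1174.09


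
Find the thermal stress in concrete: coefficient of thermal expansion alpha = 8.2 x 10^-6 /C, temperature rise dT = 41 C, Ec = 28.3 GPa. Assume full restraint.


sigma = alpha * dT * Ec
= 8.2e-6 * 41 * 28.3 * 1000
= 9.514 MPa

9.514


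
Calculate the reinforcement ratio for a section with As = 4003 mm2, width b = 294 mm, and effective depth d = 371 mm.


rho = As / (b * d)
= 4003 / (294 * 371)
= 0.0367

0.0367


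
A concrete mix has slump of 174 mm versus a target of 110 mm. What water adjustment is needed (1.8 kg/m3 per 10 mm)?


Difference = 110 - 174 = -64 mm
Water adjustment = -64 * 1.8 / 10 = -11.5 kg/m3

-11.5


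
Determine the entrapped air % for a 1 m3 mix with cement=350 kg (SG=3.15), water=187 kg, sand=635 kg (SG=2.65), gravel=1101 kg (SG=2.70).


Vol cement = 350 / (3.15 * 1000) = 0.111111 m3
Vol water = 187 / 1000 = 0.187 m3
Vol sand = 635 / (2.65 * 1000) = 0.239623 m3
Vol gravel = 1101 / (2.70 * 1000) = 0.407778 m3
Total solid + water volume = 0.945512 m3
Air = (1 - 0.945512) * 100 = 5.45%

5.45


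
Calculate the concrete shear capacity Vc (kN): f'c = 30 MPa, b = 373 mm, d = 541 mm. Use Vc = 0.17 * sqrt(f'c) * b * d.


Vc = 0.17 * sqrt(30) * 373 * 541 / 1000
= 187.9 kN

187.9


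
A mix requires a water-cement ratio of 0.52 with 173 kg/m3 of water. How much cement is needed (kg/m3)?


Cement = water / (w/c)
= 173 / 0.52
= 332.7 kg/m3

332.7


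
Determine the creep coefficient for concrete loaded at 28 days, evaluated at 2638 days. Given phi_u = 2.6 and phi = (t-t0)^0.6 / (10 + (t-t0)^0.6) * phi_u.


dt = 2638 - 28 = 2610
phi = 2610^0.6 / (10 + 2610^0.6) * 2.6
= 2.387

2.387
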